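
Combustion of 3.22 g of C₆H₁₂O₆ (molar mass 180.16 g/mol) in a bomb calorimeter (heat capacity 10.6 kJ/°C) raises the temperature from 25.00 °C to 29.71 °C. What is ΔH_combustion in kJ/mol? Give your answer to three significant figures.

ΔH = -2790 kJ/mol

ΔT = 29.71 − 25.00 = 4.71 °C
q_cal = C_cal × ΔT = 10.6 × 4.71 = 49.926 kJ
n = 3.22 / 180.16 = 0.01787 mol
q_rxn = −q_cal = -49.926 kJ
ΔH = -49.926 / 0.01787 = -2794 kJ/mol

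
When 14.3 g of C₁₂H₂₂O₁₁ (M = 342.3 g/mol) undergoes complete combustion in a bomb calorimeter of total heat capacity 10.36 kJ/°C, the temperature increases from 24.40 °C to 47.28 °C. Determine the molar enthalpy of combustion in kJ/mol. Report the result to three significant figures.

ΔH = -5670 kJ/mol

ΔT = 47.28 − 24.40 = 22.88 °C
q_cal = C_cal × ΔT = 10.36 × 22.88 = 237.0368 kJ
n = 14.3 / 342.3 = 0.04178 mol
q_rxn = −q_cal = -237.0368 kJ
ΔH = -237.0368 / 0.04178 = -5673 kJ/mol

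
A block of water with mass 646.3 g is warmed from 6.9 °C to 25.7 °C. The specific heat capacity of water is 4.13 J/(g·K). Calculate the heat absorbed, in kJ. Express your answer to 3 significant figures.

q = m c ΔT = 646.3 × 4.13 × (25.7 − 6.9)
q = 646.3 × 4.13 × 18.8 = 50180 J = 50.2 kJ

q = 50.2 kJ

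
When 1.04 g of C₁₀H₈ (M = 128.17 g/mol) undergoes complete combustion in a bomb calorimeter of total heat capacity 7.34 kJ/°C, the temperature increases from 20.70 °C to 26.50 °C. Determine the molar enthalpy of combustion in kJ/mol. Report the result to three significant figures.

ΔT = 26.50 − 20.70 = 5.80 °C
q_cal = C_cal × ΔT = 7.34 × 5.80 = 42.572 kJ
n = 1.04 / 128.17 = 0.008114 mol
q_rxn = −q_cal = -42.572 kJ
ΔH = -42.572 / 0.008114 = -5247 kJ/mol

ΔH = -5250 kJ/mol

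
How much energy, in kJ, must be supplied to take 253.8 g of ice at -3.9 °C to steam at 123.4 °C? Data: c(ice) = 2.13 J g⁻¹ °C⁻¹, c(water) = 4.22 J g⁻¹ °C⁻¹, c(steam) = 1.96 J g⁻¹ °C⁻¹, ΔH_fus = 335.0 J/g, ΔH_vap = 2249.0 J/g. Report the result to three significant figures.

q1 (heat ice -3.9→0.0 °C): 253.8 × 2.13 × 3.9 = 2108 J
q2 (melt at 0 °C): 253.8 × 335.0 = 85023 J
q3 (heat water 0.0→100.0 °C): 253.8 × 4.22 × 100.0 = 107104 J
q4 (vaporize at 100 °C): 253.8 × 2249.0 = 570796 J
q5 (heat steam 100.0→123.4 °C): 253.8 × 1.96 × 23.4 = 11640 J
Total: 2108 + 85023 + 107104 + 570796 + 11640 = 776671 J = 777 kJ

q = 777 kJ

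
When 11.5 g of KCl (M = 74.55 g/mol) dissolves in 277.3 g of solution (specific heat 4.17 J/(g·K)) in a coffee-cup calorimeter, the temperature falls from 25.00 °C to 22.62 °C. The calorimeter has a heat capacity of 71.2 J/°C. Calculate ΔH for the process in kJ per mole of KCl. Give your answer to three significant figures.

|ΔT| = |22.62 − 25.00| = 2.38 °C
|q_surr| = (277.3 × 4.17 + 71.2) × 2.38 = 1227.541 × 2.38 = 2922 J
n(KCl) = 11.5 / 74.55 = 0.1543 mol
Temperature fell, so q_rxn = +|q_surr| = 2.922 kJ
ΔH = q_rxn / n = 18.94 kJ/mol

ΔH = 18.9 kJ/mol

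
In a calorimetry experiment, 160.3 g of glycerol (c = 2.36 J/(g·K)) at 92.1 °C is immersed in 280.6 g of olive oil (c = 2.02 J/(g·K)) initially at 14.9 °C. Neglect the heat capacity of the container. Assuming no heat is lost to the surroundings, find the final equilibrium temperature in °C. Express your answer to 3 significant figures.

T_f = 45.8 °C

Heat lost by glycerol = heat gained by olive oil.
(160.3)(2.36)(92.1 − T) = (280.6)(2.02)(T − 14.9)
378.308 (92.1 − T) = 566.812 (T − 14.9)
34842 − 378.308 T = 566.812 T − 8445.5
43287.5 = 945.120 T
T = 45.80 °C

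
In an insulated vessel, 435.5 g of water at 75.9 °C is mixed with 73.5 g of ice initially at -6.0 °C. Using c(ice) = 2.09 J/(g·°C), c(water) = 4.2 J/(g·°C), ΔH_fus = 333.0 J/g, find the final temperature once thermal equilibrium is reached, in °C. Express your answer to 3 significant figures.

Heat to bring ice to 0 °C and melt it: q₁ = 73.5×2.09×6.0 + 73.5×333.0 = 25397 J
Heat the water can supply cooling to 0 °C: 435.5×4.2×75.9 = 138829 J > q₁, so all ice melts.
Energy balance: 435.5×4.2×(75.9 − T) = 25397 + 73.5×4.2×(T − 0)
1829.1(75.9 − T) = 25397 + 308.7 T
138829 − 25397 = 2137.8 T
T = 113432 / 2137.8 = 53.06 °C

T_f = 53.1 °C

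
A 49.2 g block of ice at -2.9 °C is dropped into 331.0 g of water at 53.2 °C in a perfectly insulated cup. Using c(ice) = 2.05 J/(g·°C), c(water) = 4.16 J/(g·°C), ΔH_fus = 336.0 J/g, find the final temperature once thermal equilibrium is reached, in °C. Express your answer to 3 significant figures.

Heat to bring ice to 0 °C and melt it: q₁ = 49.2×2.05×2.9 + 49.2×336.0 = 16824 J
Heat the water can supply cooling to 0 °C: 331.0×4.16×53.2 = 73254.3 J > q₁, so all ice melts.
Energy balance: 331.0×4.16×(53.2 − T) = 16824 + 49.2×4.16×(T − 0)
1376.96(53.2 − T) = 16824 + 204.672 T
73254.3 − 16824 = 1581.632 T
T = 56430.3 / 1581.632 = 35.68 °C

T_f = 35.7 °C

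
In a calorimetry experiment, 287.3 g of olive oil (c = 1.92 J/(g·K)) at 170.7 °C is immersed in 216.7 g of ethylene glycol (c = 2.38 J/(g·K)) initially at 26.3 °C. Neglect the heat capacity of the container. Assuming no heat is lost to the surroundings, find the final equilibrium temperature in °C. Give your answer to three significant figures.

Heat lost by olive oil = heat gained by ethylene glycol.
(287.3)(1.92)(170.7 − T) = (216.7)(2.38)(T − 26.3)
551.616 (170.7 − T) = 515.746 (T − 26.3)
94161 − 551.616 T = 515.746 T − 13564
107725 = 1067.362 T
T = 100.9 °C

T_f = 101 °C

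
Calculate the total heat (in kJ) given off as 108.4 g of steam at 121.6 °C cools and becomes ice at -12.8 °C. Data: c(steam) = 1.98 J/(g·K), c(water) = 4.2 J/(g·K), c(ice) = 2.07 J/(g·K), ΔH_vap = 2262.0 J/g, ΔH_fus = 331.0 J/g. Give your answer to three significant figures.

q = 334 kJ

q1 (cool steam 121.6→100 °C): 108.4 × 1.98 × 21.6 = 4636 J
q2 (condense at 100 °C): 108.4 × 2262.0 = 245201 J
q3 (cool water 100→0 °C): 108.4 × 4.2 × 100.0 = 45528 J
q4 (freeze at 0 °C): 108.4 × 331.0 = 35880 J
q5 (cool ice 0→-12.8 °C): 108.4 × 2.07 × 12.8 = 2872 J
Total: 4636 + 245201 + 45528 + 35880 + 2872 = 334117 J = 334 kJ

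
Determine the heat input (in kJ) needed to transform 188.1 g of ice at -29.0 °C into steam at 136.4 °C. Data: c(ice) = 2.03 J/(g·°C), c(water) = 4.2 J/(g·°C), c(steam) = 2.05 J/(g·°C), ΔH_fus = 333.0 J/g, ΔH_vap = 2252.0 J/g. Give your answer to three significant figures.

q1 (heat ice -29.0→0.0 °C): 188.1 × 2.03 × 29.0 = 11073 J
q2 (melt at 0 °C): 188.1 × 333.0 = 62637 J
q3 (heat water 0.0→100.0 °C): 188.1 × 4.2 × 100.0 = 79002 J
q4 (vaporize at 100 °C): 188.1 × 2252.0 = 423601 J
q5 (heat steam 100.0→136.4 °C): 188.1 × 2.05 × 36.4 = 14036 J
Total: 11073 + 62637 + 79002 + 423601 + 14036 = 590349 J = 590 kJ

q = 590 kJ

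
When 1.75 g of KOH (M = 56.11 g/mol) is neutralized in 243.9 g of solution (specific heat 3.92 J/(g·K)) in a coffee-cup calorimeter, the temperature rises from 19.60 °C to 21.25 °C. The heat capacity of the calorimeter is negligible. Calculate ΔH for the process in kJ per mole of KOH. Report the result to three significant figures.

|ΔT| = |21.25 − 19.60| = 1.65 °C
|q_surr| = (243.9 × 3.92) × 1.65 = 956.088 × 1.65 = 1578 J
n(KOH) = 1.75 / 56.11 = 0.03119 mol
Temperature rose, so q_rxn = −|q_surr| = -1.578 kJ
ΔH = q_rxn / n = -50.59 kJ/mol

ΔH = -50.6 kJ/mol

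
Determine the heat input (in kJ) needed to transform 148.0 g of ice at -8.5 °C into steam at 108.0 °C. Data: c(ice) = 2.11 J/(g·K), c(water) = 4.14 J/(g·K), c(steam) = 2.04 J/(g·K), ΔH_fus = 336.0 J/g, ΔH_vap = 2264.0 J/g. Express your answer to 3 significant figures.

q = 451 kJ

q1 (heat ice -8.5→0.0 °C): 148.0 × 2.11 × 8.5 = 2654 J
q2 (melt at 0 °C): 148.0 × 336.0 = 49728 J
q3 (heat water 0.0→100.0 °C): 148.0 × 4.14 × 100.0 = 61272 J
q4 (vaporize at 100 °C): 148.0 × 2264.0 = 335072 J
q5 (heat steam 100.0→108.0 °C): 148.0 × 2.04 × 8.0 = 2415 J
Total: 2654 + 49728 + 61272 + 335072 + 2415 = 451141 J = 451 kJ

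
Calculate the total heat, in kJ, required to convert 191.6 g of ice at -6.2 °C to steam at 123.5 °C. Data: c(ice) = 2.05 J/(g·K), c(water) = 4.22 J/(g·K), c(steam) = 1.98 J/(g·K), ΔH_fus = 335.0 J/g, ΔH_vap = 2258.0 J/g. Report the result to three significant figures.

q = 589 kJ

q1 (heat ice -6.2→0.0 °C): 191.6 × 2.05 × 6.2 = 2435 J
q2 (melt at 0 °C): 191.6 × 335.0 = 64186 J
q3 (heat water 0.0→100.0 °C): 191.6 × 4.22 × 100.0 = 80855 J
q4 (vaporize at 100 °C): 191.6 × 2258.0 = 432633 J
q5 (heat steam 100.0→123.5 °C): 191.6 × 1.98 × 23.5 = 8915 J
Total: 2435 + 64186 + 80855 + 432633 + 8915 = 589024 J = 589 kJ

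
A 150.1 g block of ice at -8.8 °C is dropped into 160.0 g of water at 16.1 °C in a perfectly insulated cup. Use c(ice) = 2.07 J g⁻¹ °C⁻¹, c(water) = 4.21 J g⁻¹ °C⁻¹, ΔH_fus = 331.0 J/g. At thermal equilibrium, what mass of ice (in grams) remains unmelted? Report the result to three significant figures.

Heat to warm all ice to 0 °C: 150.1×2.07×8.8 = 2734.2 J
Heat released by water cooling to 0 °C: 160.0×4.21×16.1 = 10845 J
10845 J < 2734.2 + 150.1×331.0 = 52417.3 J, so not all ice melts; final T = 0 °C.
Heat left for melting: 10845 − 2734.2 = 8110.8 J
Mass melted = 8110.8 / 331.0 = 24.50 g
Ice remaining = 150.1 − 24.50 = 125.60 g

m_ice remaining = 126 g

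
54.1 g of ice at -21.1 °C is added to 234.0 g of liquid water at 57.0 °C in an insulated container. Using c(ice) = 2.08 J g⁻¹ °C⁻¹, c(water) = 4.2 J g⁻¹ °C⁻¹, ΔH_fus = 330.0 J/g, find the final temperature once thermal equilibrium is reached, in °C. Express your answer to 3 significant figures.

T_f = 29.6 °C

Heat to bring ice to 0 °C and melt it: q₁ = 54.1×2.08×21.1 + 54.1×330.0 = 20227 J
Heat the water can supply cooling to 0 °C: 234.0×4.2×57.0 = 56019.6 J > q₁, so all ice melts.
Energy balance: 234.0×4.2×(57.0 − T) = 20227 + 54.1×4.2×(T − 0)
982.8(57.0 − T) = 20227 + 227.22 T
56019.6 − 20227 = 1210.02 T
T = 35792.6 / 1210.02 = 29.58 °C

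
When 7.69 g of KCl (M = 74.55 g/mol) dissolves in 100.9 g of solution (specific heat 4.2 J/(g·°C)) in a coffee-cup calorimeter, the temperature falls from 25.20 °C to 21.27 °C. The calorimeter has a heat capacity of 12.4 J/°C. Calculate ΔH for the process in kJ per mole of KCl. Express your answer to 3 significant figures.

|ΔT| = |21.27 − 25.20| = 3.93 °C
|q_surr| = (100.9 × 4.2 + 12.4) × 3.93 = 436.18 × 3.93 = 1714 J
n(KCl) = 7.69 / 74.55 = 0.1032 mol
Temperature fell, so q_rxn = +|q_surr| = 1.714 kJ
ΔH = q_rxn / n = 16.61 kJ/mol

ΔH = 16.6 kJ/mol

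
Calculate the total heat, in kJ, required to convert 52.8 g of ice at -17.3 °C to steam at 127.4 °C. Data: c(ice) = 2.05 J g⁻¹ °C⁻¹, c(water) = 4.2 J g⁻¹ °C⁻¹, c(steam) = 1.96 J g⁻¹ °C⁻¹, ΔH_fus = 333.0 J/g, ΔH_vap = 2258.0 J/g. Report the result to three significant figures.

q = 164 kJ

q1 (heat ice -17.3→0.0 °C): 52.8 × 2.05 × 17.3 = 1873 J
q2 (melt at 0 °C): 52.8 × 333.0 = 17582 J
q3 (heat water 0.0→100.0 °C): 52.8 × 4.2 × 100.0 = 22176 J
q4 (vaporize at 100 °C): 52.8 × 2258.0 = 119222 J
q5 (heat steam 100.0→127.4 °C): 52.8 × 1.96 × 27.4 = 2836 J
Total: 1873 + 17582 + 22176 + 119222 + 2836 = 163689 J = 164 kJ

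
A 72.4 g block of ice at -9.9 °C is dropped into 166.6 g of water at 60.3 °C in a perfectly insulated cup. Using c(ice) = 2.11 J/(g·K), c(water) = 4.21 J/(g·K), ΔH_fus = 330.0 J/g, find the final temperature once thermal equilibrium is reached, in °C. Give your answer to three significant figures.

Heat to bring ice to 0 °C and melt it: q₁ = 72.4×2.11×9.9 + 72.4×330.0 = 25404 J
Heat the water can supply cooling to 0 °C: 166.6×4.21×60.3 = 42293.6 J > q₁, so all ice melts.
Energy balance: 166.6×4.21×(60.3 − T) = 25404 + 72.4×4.21×(T − 0)
701.386(60.3 − T) = 25404 + 304.804 T
42293.6 − 25404 = 1006.190 T
T = 16889.6 / 1006.190 = 16.79 °C

T_f = 16.8 °C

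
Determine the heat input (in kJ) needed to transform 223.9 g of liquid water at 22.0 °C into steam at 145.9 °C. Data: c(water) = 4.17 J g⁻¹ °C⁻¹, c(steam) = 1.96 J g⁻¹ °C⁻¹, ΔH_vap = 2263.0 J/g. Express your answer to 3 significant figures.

q1 (heat water 22.0→100.0 °C): 223.9 × 4.17 × 78.0 = 72826 J
q2 (vaporize at 100 °C): 223.9 × 2263.0 = 506686 J
q3 (heat steam 100.0→145.9 °C): 223.9 × 1.96 × 45.9 = 20143 J
Total: 72826 + 506686 + 20143 = 599655 J = 600 kJ

q = 600 kJ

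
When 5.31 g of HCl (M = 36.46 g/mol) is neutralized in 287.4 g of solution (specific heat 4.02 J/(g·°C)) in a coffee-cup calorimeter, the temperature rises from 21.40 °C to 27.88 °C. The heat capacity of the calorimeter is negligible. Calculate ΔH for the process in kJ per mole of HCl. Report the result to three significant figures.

ΔH = -51.4 kJ/mol

|ΔT| = |27.88 − 21.40| = 6.48 °C
|q_surr| = (287.4 × 4.02) × 6.48 = 1155.348 × 6.48 = 7487 J
n(HCl) = 5.31 / 36.46 = 0.1456 mol
Temperature rose, so q_rxn = −|q_surr| = -7.487 kJ
ΔH = q_rxn / n = -51.42 kJ/mol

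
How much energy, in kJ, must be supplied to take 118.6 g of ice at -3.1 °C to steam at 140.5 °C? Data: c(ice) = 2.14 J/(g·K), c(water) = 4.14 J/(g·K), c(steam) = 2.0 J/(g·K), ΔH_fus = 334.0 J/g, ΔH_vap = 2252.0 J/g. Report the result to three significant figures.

q1 (heat ice -3.1→0.0 °C): 118.6 × 2.14 × 3.1 = 787 J
q2 (melt at 0 °C): 118.6 × 334.0 = 39612 J
q3 (heat water 0.0→100.0 °C): 118.6 × 4.14 × 100.0 = 49100 J
q4 (vaporize at 100 °C): 118.6 × 2252.0 = 267087 J
q5 (heat steam 100.0→140.5 °C): 118.6 × 2.0 × 40.5 = 9607 J
Total: 787 + 39612 + 49100 + 267087 + 9607 = 366193 J = 366 kJ

q = 366 kJ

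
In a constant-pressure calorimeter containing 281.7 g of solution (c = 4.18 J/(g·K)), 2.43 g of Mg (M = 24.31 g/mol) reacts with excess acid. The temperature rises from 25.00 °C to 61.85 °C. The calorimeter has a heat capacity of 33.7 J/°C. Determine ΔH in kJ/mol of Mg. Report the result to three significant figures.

|ΔT| = |61.85 − 25.00| = 36.85 °C
|q_surr| = (281.7 × 4.18 + 33.7) × 36.85 = 1211.206 × 36.85 = 44633 J
n(Mg) = 2.43 / 24.31 = 0.099959 mol
Temperature rose, so q_rxn = −|q_surr| = -44.633 kJ
ΔH = q_rxn / n = -446.5 kJ/mol

ΔH = -447 kJ/mol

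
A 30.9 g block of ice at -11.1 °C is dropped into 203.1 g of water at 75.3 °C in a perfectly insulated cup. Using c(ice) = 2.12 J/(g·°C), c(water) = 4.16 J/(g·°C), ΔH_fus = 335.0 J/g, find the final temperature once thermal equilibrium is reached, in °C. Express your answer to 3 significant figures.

Heat to bring ice to 0 °C and melt it: q₁ = 30.9×2.12×11.1 + 30.9×335.0 = 11079 J
Heat the water can supply cooling to 0 °C: 203.1×4.16×75.3 = 63620.7 J > q₁, so all ice melts.
Energy balance: 203.1×4.16×(75.3 − T) = 11079 + 30.9×4.16×(T − 0)
844.896(75.3 − T) = 11079 + 128.544 T
63620.7 − 11079 = 973.440 T
T = 52541.7 / 973.440 = 53.98 °C

T_f = 54.0 °C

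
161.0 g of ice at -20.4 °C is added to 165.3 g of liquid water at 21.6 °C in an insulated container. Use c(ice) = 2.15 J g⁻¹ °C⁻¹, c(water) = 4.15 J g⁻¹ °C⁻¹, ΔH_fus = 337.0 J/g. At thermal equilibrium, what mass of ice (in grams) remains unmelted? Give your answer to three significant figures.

Heat to warm all ice to 0 °C: 161.0×2.15×20.4 = 7061.5 J
Heat released by water cooling to 0 °C: 165.3×4.15×21.6 = 14817 J
14817 J < 7061.5 + 161.0×337.0 = 61318.5 J, so not all ice melts; final T = 0 °C.
Heat left for melting: 14817 − 7061.5 = 7755.5 J
Mass melted = 7755.5 / 337.0 = 23.01 g
Ice remaining = 161.0 − 23.01 = 137.99 g

m_ice remaining = 138 g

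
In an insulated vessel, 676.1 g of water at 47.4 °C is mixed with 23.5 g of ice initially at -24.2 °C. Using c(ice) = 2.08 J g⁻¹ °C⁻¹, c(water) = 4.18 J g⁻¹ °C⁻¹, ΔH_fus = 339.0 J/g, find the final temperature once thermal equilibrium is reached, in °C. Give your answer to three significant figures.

Heat to bring ice to 0 °C and melt it: q₁ = 23.5×2.08×24.2 + 23.5×339.0 = 9149.4 J
Heat the water can supply cooling to 0 °C: 676.1×4.18×47.4 = 133957 J > q₁, so all ice melts.
Energy balance: 676.1×4.18×(47.4 − T) = 9149.4 + 23.5×4.18×(T − 0)
2826.098(47.4 − T) = 9149.4 + 98.23 T
133957 − 9149.4 = 2924.328 T
T = 124807.6 / 2924.328 = 42.68 °C

T_f = 42.7 °C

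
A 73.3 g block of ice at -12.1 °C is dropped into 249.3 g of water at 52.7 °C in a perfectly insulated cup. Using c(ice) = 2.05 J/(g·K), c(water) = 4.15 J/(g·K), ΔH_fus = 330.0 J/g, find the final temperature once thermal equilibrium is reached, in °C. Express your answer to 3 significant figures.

Heat to bring ice to 0 °C and melt it: q₁ = 73.3×2.05×12.1 + 73.3×330.0 = 26007 J
Heat the water can supply cooling to 0 °C: 249.3×4.15×52.7 = 54523.2 J > q₁, so all ice melts.
Energy balance: 249.3×4.15×(52.7 − T) = 26007 + 73.3×4.15×(T − 0)
1034.595(52.7 − T) = 26007 + 304.195 T
54523.2 − 26007 = 1338.790 T
T = 28516.2 / 1338.790 = 21.30 °C

T_f = 21.3 °C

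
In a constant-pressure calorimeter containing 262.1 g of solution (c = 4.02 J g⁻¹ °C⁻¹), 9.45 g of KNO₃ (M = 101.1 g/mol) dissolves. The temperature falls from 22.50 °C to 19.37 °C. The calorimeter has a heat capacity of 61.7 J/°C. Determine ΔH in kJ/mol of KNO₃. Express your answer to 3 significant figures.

|ΔT| = |19.37 − 22.50| = 3.13 °C
|q_surr| = (262.1 × 4.02 + 61.7) × 3.13 = 1115.342 × 3.13 = 3491 J
n(KNO₃) = 9.45 / 101.1 = 0.09347 mol
Temperature fell, so q_rxn = +|q_surr| = 3.491 kJ
ΔH = q_rxn / n = 37.349 kJ/mol

ΔH = 37.3 kJ/mol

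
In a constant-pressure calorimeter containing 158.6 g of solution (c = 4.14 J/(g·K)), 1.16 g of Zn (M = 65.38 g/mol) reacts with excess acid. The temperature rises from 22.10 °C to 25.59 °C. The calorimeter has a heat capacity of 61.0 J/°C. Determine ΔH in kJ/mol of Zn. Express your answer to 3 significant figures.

ΔH = -141 kJ/mol

|ΔT| = |25.59 − 22.10| = 3.49 °C
|q_surr| = (158.6 × 4.14 + 61.0) × 3.49 = 717.604 × 3.49 = 2504 J
n(Zn) = 1.16 / 65.38 = 0.01774 mol
Temperature rose, so q_rxn = −|q_surr| = -2.504 kJ
ΔH = q_rxn / n = -141.1 kJ/mol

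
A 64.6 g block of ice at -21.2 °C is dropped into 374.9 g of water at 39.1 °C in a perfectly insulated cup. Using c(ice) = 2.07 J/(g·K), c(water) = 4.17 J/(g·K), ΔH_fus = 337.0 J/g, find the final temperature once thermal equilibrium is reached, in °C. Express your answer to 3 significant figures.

T_f = 19.9 °C

Heat to bring ice to 0 °C and melt it: q₁ = 64.6×2.07×21.2 + 64.6×337.0 = 24605 J
Heat the water can supply cooling to 0 °C: 374.9×4.17×39.1 = 61126.3 J > q₁, so all ice melts.
Energy balance: 374.9×4.17×(39.1 − T) = 24605 + 64.6×4.17×(T − 0)
1563.333(39.1 − T) = 24605 + 269.382 T
61126.3 − 24605 = 1832.715 T
T = 36521.3 / 1832.715 = 19.93 °C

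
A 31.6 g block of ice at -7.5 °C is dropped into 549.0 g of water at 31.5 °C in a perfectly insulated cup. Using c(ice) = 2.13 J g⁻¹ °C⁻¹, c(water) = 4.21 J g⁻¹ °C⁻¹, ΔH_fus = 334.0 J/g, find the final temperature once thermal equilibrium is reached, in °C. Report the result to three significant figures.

T_f = 25.3 °C

Heat to bring ice to 0 °C and melt it: q₁ = 31.6×2.13×7.5 + 31.6×334.0 = 11059 J
Heat the water can supply cooling to 0 °C: 549.0×4.21×31.5 = 72805.6 J > q₁, so all ice melts.
Energy balance: 549.0×4.21×(31.5 − T) = 11059 + 31.6×4.21×(T − 0)
2311.29(31.5 − T) = 11059 + 133.036 T
72805.6 − 11059 = 2444.326 T
T = 61746.6 / 2444.326 = 25.26 °C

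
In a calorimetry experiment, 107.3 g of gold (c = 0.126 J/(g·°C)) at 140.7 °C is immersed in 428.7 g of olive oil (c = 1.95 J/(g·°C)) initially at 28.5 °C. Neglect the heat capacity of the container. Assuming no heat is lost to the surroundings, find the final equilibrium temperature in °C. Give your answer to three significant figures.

T_f = 30.3 °C

Heat lost by gold = heat gained by olive oil.
(107.3)(0.126)(140.7 − T) = (428.7)(1.95)(T − 28.5)
13.5198 (140.7 − T) = 835.965 (T − 28.5)
1902.2 − 13.5198 T = 835.965 T − 23825
25727.2 = 849.4848 T
T = 30.29 °C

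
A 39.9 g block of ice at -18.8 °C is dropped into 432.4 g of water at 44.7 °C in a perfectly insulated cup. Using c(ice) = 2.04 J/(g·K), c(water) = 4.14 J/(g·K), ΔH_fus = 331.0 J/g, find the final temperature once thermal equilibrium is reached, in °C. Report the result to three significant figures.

Heat to bring ice to 0 °C and melt it: q₁ = 39.9×2.04×18.8 + 39.9×331.0 = 14737 J
Heat the water can supply cooling to 0 °C: 432.4×4.14×44.7 = 80019.1 J > q₁, so all ice melts.
Energy balance: 432.4×4.14×(44.7 − T) = 14737 + 39.9×4.14×(T − 0)
1790.136(44.7 − T) = 14737 + 165.186 T
80019.1 − 14737 = 1955.322 T
T = 65282.1 / 1955.322 = 33.39 °C

T_f = 33.4 °C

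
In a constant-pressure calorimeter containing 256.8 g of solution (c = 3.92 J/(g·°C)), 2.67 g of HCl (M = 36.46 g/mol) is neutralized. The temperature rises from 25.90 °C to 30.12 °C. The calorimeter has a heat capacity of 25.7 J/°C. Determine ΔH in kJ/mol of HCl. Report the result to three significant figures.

ΔH = -59.5 kJ/mol

|ΔT| = |30.12 − 25.90| = 4.22 °C
|q_surr| = (256.8 × 3.92 + 25.7) × 4.22 = 1032.356 × 4.22 = 4357 J
n(HCl) = 2.67 / 36.46 = 0.07323 mol
Temperature rose, so q_rxn = −|q_surr| = -4.357 kJ
ΔH = q_rxn / n = -59.50 kJ/mol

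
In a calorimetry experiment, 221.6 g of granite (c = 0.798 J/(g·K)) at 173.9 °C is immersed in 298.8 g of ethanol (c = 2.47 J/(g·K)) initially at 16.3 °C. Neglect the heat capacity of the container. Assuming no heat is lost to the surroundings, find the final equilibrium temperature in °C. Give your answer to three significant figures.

T_f = 46.8 °C

Heat lost by granite = heat gained by ethanol.
(221.6)(0.798)(173.9 − T) = (298.8)(2.47)(T − 16.3)
176.8368 (173.9 − T) = 738.036 (T − 16.3)
30752 − 176.8368 T = 738.036 T − 12030
42782 = 914.8728 T
T = 46.76 °C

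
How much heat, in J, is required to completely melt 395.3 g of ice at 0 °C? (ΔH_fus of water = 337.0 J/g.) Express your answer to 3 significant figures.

q = m × ΔH_fus = 395.3 × 337.0 = 133200 J

q = 133000 J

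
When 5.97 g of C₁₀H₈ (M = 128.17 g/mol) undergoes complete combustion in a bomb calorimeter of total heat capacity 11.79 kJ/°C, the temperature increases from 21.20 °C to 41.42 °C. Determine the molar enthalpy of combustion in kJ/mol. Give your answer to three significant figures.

ΔT = 41.42 − 21.20 = 20.22 °C
q_cal = C_cal × ΔT = 11.79 × 20.22 = 238.3938 kJ
n = 5.97 / 128.17 = 0.04658 mol
q_rxn = −q_cal = -238.3938 kJ
ΔH = -238.3938 / 0.04658 = -5118 kJ/mol

ΔH = -5120 kJ/mol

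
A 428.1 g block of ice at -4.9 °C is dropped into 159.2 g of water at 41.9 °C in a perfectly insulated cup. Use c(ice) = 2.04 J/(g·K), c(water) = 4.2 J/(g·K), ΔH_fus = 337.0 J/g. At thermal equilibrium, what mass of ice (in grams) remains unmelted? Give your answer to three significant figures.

m_ice remaining = 358 g

Heat to warm all ice to 0 °C: 428.1×2.04×4.9 = 4279.3 J
Heat released by water cooling to 0 °C: 159.2×4.2×41.9 = 28016 J
28016 J < 4279.3 + 428.1×337.0 = 148549.0 J, so not all ice melts; final T = 0 °C.
Heat left for melting: 28016 − 4279.3 = 23736.7 J
Mass melted = 23736.7 / 337.0 = 70.44 g
Ice remaining = 428.1 − 70.44 = 357.66 g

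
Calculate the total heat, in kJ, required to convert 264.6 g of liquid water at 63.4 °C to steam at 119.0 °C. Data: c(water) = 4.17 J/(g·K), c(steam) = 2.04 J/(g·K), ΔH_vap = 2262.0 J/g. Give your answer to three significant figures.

q = 649 kJ

q1 (heat water 63.4→100.0 °C): 264.6 × 4.17 × 36.6 = 40384 J
q2 (vaporize at 100 °C): 264.6 × 2262.0 = 598525 J
q3 (heat steam 100.0→119.0 °C): 264.6 × 2.04 × 19.0 = 10256 J
Total: 40384 + 598525 + 10256 = 649165 J = 649 kJ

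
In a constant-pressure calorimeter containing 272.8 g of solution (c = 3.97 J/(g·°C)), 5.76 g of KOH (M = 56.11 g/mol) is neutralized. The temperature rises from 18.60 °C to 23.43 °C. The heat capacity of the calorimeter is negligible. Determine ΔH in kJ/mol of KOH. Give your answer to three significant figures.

|ΔT| = |23.43 − 18.60| = 4.83 °C
|q_surr| = (272.8 × 3.97) × 4.83 = 1083.016 × 4.83 = 5231.0 J
n(KOH) = 5.76 / 56.11 = 0.10266 mol
Temperature rose, so q_rxn = −|q_surr| = -5.2310 kJ
ΔH = q_rxn / n = -50.95 kJ/mol

ΔH = -51.0 kJ/mol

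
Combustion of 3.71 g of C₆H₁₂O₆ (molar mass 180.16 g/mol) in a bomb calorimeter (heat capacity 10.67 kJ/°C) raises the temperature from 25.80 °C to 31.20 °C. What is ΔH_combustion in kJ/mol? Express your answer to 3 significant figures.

ΔT = 31.20 − 25.80 = 5.40 °C
q_cal = C_cal × ΔT = 10.67 × 5.40 = 57.618 kJ
n = 3.71 / 180.16 = 0.02059 mol
q_rxn = −q_cal = -57.618 kJ
ΔH = -57.618 / 0.02059 = -2798 kJ/mol

ΔH = -2800 kJ/mol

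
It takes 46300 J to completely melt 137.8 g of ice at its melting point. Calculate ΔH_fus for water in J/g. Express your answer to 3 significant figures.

ΔH_fus = q / m = 46300 / 137.8 = 336 J/g

ΔH_fus = 336 J/g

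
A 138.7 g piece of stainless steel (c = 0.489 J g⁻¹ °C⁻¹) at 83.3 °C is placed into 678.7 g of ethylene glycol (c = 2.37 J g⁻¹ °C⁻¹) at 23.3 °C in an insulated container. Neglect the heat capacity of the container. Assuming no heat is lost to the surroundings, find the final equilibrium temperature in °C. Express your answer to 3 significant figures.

T_f = 25.7 °C

Heat lost by stainless steel = heat gained by ethylene glycol.
(138.7)(0.489)(83.3 − T) = (678.7)(2.37)(T − 23.3)
67.8243 (83.3 − T) = 1608.519 (T − 23.3)
5649.8 − 67.8243 T = 1608.519 T − 37478
43127.8 = 1676.3433 T
T = 25.73 °C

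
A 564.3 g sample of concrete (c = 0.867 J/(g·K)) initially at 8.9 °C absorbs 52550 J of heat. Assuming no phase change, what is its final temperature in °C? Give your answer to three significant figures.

T_f = 116 °C

ΔT = q / (m c) = 52550 / (564.3 × 0.867) = 107.4 °C
T_f = 8.9 + 107.4 = 116.3 °C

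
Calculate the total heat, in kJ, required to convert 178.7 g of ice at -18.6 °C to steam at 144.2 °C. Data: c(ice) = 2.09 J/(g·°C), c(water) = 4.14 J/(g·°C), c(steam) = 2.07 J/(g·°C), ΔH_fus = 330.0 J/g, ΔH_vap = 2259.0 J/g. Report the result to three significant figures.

q1 (heat ice -18.6→0.0 °C): 178.7 × 2.09 × 18.6 = 6947 J
q2 (melt at 0 °C): 178.7 × 330.0 = 58971 J
q3 (heat water 0.0→100.0 °C): 178.7 × 4.14 × 100.0 = 73982 J
q4 (vaporize at 100 °C): 178.7 × 2259.0 = 403683 J
q5 (heat steam 100.0→144.2 °C): 178.7 × 2.07 × 44.2 = 16350 J
Total: 6947 + 58971 + 73982 + 403683 + 16350 = 559933 J = 560 kJ

q = 560 kJ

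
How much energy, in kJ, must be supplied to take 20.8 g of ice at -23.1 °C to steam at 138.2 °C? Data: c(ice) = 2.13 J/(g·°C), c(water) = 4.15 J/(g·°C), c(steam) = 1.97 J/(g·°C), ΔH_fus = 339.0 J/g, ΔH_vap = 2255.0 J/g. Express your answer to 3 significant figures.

q1 (heat ice -23.1→0.0 °C): 20.8 × 2.13 × 23.1 = 1023 J
q2 (melt at 0 °C): 20.8 × 339.0 = 7051 J
q3 (heat water 0.0→100.0 °C): 20.8 × 4.15 × 100.0 = 8632 J
q4 (vaporize at 100 °C): 20.8 × 2255.0 = 46904 J
q5 (heat steam 100.0→138.2 °C): 20.8 × 1.97 × 38.2 = 1565 J
Total: 1023 + 7051 + 8632 + 46904 + 1565 = 65175 J = 65.2 kJ

q = 65.2 kJ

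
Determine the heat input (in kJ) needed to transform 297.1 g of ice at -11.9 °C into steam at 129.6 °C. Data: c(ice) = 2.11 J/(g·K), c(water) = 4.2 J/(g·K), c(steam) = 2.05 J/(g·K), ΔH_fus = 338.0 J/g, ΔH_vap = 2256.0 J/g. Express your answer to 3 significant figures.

q1 (heat ice -11.9→0.0 °C): 297.1 × 2.11 × 11.9 = 7460 J
q2 (melt at 0 °C): 297.1 × 338.0 = 100420 J
q3 (heat water 0.0→100.0 °C): 297.1 × 4.2 × 100.0 = 124782 J
q4 (vaporize at 100 °C): 297.1 × 2256.0 = 670258 J
q5 (heat steam 100.0→129.6 °C): 297.1 × 2.05 × 29.6 = 18028 J
Total: 7460 + 100420 + 124782 + 670258 + 18028 = 920948 J = 921 kJ

q = 921 kJ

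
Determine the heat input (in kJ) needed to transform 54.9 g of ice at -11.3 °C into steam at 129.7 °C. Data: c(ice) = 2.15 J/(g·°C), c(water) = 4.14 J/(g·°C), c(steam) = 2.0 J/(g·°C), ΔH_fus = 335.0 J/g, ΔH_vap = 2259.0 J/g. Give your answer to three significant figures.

q1 (heat ice -11.3→0.0 °C): 54.9 × 2.15 × 11.3 = 1334 J
q2 (melt at 0 °C): 54.9 × 335.0 = 18392 J
q3 (heat water 0.0→100.0 °C): 54.9 × 4.14 × 100.0 = 22729 J
q4 (vaporize at 100 °C): 54.9 × 2259.0 = 124019 J
q5 (heat steam 100.0→129.7 °C): 54.9 × 2.0 × 29.7 = 3261 J
Total: 1334 + 18392 + 22729 + 124019 + 3261 = 169735 J = 170 kJ

q = 170 kJ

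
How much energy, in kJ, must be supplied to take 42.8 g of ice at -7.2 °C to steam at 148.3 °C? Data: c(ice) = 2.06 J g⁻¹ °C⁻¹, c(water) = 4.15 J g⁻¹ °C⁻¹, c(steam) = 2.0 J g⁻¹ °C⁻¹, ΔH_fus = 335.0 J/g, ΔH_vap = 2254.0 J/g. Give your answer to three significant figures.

q = 133 kJ

q1 (heat ice -7.2→0.0 °C): 42.8 × 2.06 × 7.2 = 635 J
q2 (melt at 0 °C): 42.8 × 335.0 = 14338 J
q3 (heat water 0.0→100.0 °C): 42.8 × 4.15 × 100.0 = 17762 J
q4 (vaporize at 100 °C): 42.8 × 2254.0 = 96471 J
q5 (heat steam 100.0→148.3 °C): 42.8 × 2.0 × 48.3 = 4134 J
Total: 635 + 14338 + 17762 + 96471 + 4134 = 133340 J = 133 kJ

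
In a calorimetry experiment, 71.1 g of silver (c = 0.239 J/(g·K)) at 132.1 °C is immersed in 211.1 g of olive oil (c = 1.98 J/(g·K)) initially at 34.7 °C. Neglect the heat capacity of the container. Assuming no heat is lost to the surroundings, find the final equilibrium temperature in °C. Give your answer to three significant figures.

Heat lost by silver = heat gained by olive oil.
(71.1)(0.239)(132.1 − T) = (211.1)(1.98)(T − 34.7)
16.9929 (132.1 − T) = 417.978 (T − 34.7)
2244.8 − 16.9929 T = 417.978 T − 14504
16748.8 = 434.9709 T
T = 38.51 °C

T_f = 38.5 °C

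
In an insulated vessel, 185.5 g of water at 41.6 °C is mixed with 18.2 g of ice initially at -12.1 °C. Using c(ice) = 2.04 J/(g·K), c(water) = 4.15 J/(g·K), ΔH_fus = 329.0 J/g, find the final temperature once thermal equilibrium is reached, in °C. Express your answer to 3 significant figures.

Heat to bring ice to 0 °C and melt it: q₁ = 18.2×2.04×12.1 + 18.2×329.0 = 6437.0 J
Heat the water can supply cooling to 0 °C: 185.5×4.15×41.6 = 32024.7 J > q₁, so all ice melts.
Energy balance: 185.5×4.15×(41.6 − T) = 6437.0 + 18.2×4.15×(T − 0)
769.825(41.6 − T) = 6437.0 + 75.53 T
32024.7 − 6437.0 = 845.355 T
T = 25587.7 / 845.355 = 30.27 °C

T_f = 30.3 °C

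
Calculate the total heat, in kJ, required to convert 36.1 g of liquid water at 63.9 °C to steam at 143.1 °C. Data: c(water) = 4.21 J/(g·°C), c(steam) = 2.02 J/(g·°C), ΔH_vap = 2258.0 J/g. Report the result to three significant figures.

q1 (heat water 63.9→100.0 °C): 36.1 × 4.21 × 36.1 = 5487 J
q2 (vaporize at 100 °C): 36.1 × 2258.0 = 81514 J
q3 (heat steam 100.0→143.1 °C): 36.1 × 2.02 × 43.1 = 3143 J
Total: 5487 + 81514 + 3143 = 90144 J = 90.1 kJ

q = 90.1 kJ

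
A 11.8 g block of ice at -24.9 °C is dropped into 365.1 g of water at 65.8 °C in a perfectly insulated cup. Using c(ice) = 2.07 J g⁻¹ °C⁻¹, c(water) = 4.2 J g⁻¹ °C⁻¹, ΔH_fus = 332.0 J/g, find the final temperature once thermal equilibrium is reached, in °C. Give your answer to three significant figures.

Heat to bring ice to 0 °C and melt it: q₁ = 11.8×2.07×24.9 + 11.8×332.0 = 4525.8 J
Heat the water can supply cooling to 0 °C: 365.1×4.2×65.8 = 100899 J > q₁, so all ice melts.
Energy balance: 365.1×4.2×(65.8 − T) = 4525.8 + 11.8×4.2×(T − 0)
1533.42(65.8 − T) = 4525.8 + 49.56 T
100899 − 4525.8 = 1582.98 T
T = 96373.2 / 1582.98 = 60.88 °C

T_f = 60.9 °C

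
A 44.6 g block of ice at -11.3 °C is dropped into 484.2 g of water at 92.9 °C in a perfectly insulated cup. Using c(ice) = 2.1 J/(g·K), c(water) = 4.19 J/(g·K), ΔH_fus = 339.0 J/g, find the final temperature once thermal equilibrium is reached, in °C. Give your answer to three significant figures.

T_f = 77.8 °C

Heat to bring ice to 0 °C and melt it: q₁ = 44.6×2.1×11.3 + 44.6×339.0 = 16178 J
Heat the water can supply cooling to 0 °C: 484.2×4.19×92.9 = 188475 J > q₁, so all ice melts.
Energy balance: 484.2×4.19×(92.9 − T) = 16178 + 44.6×4.19×(T − 0)
2028.798(92.9 − T) = 16178 + 186.874 T
188475 − 16178 = 2215.672 T
T = 172297 / 2215.672 = 77.76 °C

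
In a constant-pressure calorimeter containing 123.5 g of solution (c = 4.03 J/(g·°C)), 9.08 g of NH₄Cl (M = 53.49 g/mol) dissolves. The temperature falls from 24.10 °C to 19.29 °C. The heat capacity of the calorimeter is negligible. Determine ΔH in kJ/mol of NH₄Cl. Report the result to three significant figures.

|ΔT| = |19.29 − 24.10| = 4.81 °C
|q_surr| = (123.5 × 4.03) × 4.81 = 497.705 × 4.81 = 2394 J
n(NH₄Cl) = 9.08 / 53.49 = 0.1698 mol
Temperature fell, so q_rxn = +|q_surr| = 2.394 kJ
ΔH = q_rxn / n = 14.10 kJ/mol

ΔH = 14.1 kJ/mol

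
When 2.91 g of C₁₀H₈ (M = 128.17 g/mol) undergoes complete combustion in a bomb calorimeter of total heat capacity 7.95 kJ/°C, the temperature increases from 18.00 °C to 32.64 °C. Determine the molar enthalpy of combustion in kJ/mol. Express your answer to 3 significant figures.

ΔT = 32.64 − 18.00 = 14.64 °C
q_cal = C_cal × ΔT = 7.95 × 14.64 = 116.388 kJ
n = 2.91 / 128.17 = 0.02270 mol
q_rxn = −q_cal = -116.388 kJ
ΔH = -116.388 / 0.02270 = -5127 kJ/mol

ΔH = -5130 kJ/mol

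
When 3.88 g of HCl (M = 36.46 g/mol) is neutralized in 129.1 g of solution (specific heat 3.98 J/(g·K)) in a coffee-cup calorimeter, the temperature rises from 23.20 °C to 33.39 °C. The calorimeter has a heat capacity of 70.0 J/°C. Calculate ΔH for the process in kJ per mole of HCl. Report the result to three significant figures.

|ΔT| = |33.39 − 23.20| = 10.19 °C
|q_surr| = (129.1 × 3.98 + 70.0) × 10.19 = 583.818 × 10.19 = 5949 J
n(HCl) = 3.88 / 36.46 = 0.1064 mol
Temperature rose, so q_rxn = −|q_surr| = -5.949 kJ
ΔH = q_rxn / n = -55.91 kJ/mol

ΔH = -55.9 kJ/mol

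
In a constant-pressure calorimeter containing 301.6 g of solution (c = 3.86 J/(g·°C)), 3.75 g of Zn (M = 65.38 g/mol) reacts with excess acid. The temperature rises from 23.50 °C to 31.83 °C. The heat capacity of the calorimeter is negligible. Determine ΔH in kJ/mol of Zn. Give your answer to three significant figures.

|ΔT| = |31.83 − 23.50| = 8.33 °C
|q_surr| = (301.6 × 3.86) × 8.33 = 1164.176 × 8.33 = 9698 J
n(Zn) = 3.75 / 65.38 = 0.05736 mol
Temperature rose, so q_rxn = −|q_surr| = -9.698 kJ
ΔH = q_rxn / n = -169.1 kJ/mol

ΔH = -169 kJ/mol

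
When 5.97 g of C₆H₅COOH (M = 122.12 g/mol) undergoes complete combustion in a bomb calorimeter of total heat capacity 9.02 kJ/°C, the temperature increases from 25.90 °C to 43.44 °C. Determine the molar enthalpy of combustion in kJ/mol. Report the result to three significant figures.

ΔH = -3240 kJ/mol

ΔT = 43.44 − 25.90 = 17.54 °C
q_cal = C_cal × ΔT = 9.02 × 17.54 = 158.2108 kJ
n = 5.97 / 122.12 = 0.04889 mol
q_rxn = −q_cal = -158.2108 kJ
ΔH = -158.2108 / 0.04889 = -3236 kJ/mol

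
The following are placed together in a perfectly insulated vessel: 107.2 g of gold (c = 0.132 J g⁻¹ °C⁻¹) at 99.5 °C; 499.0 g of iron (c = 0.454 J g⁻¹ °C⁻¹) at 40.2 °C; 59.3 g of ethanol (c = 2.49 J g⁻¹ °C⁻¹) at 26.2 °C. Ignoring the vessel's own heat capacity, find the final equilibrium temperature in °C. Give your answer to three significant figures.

T_f = 37.0 °C

Σ mᵢcᵢ(T − Tᵢ) = 0  ⇒  T = Σ mᵢcᵢTᵢ / Σ mᵢcᵢ
Σ mᵢcᵢ = 107.2×0.132 + 499.0×0.454 + 59.3×2.49 = 388.3534
Σ mᵢcᵢTᵢ = 14.1504×99.5 + 226.546×40.2 + 147.657×26.2 = 14384
T = 14384 / 388.3534 = 37.04 °C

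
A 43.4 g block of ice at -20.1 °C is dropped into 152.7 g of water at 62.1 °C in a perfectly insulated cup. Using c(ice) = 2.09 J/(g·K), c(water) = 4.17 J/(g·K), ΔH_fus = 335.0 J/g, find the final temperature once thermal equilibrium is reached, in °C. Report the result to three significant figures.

T_f = 28.3 °C

Heat to bring ice to 0 °C and melt it: q₁ = 43.4×2.09×20.1 + 43.4×335.0 = 16362 J
Heat the water can supply cooling to 0 °C: 152.7×4.17×62.1 = 39542.7 J > q₁, so all ice melts.
Energy balance: 152.7×4.17×(62.1 − T) = 16362 + 43.4×4.17×(T − 0)
636.759(62.1 − T) = 16362 + 180.978 T
39542.7 − 16362 = 817.737 T
T = 23180.7 / 817.737 = 28.347 °C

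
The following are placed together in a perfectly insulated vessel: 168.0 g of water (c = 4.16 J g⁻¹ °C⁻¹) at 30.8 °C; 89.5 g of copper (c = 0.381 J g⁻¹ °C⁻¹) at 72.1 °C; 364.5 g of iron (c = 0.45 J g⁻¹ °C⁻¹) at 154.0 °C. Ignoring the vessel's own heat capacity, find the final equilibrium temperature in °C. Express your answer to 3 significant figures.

T_f = 54.9 °C

Σ mᵢcᵢ(T − Tᵢ) = 0  ⇒  T = Σ mᵢcᵢTᵢ / Σ mᵢcᵢ
Σ mᵢcᵢ = 168.0×4.16 + 89.5×0.381 + 364.5×0.45 = 897.0045
Σ mᵢcᵢTᵢ = 698.88×30.8 + 34.0995×72.1 + 164.025×154.0 = 49244
T = 49244 / 897.0045 = 54.90 °C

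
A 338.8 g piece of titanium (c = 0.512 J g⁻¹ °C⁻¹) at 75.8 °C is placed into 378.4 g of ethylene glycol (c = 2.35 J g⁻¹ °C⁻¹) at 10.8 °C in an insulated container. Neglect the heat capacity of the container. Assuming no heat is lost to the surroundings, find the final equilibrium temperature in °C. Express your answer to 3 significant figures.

Heat lost by titanium = heat gained by ethylene glycol.
(338.8)(0.512)(75.8 − T) = (378.4)(2.35)(T − 10.8)
173.4656 (75.8 − T) = 889.24 (T − 10.8)
13149 − 173.4656 T = 889.24 T − 9603.8
22752.8 = 1062.7056 T
T = 21.41 °C

T_f = 21.4 °C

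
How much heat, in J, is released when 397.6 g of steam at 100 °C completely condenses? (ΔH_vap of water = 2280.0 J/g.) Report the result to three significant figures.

q = m × ΔH_vap = 397.6 × 2280.0 = 906500 J

q = 907000 J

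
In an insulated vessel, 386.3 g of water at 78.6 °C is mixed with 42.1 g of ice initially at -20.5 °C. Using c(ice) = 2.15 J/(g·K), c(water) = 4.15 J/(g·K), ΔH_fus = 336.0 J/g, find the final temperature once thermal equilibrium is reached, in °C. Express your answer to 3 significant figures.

T_f = 61.9 °C

Heat to bring ice to 0 °C and melt it: q₁ = 42.1×2.15×20.5 + 42.1×336.0 = 16001 J
Heat the water can supply cooling to 0 °C: 386.3×4.15×78.6 = 126007 J > q₁, so all ice melts.
Energy balance: 386.3×4.15×(78.6 − T) = 16001 + 42.1×4.15×(T − 0)
1603.145(78.6 − T) = 16001 + 174.715 T
126007 − 16001 = 1777.860 T
T = 110006 / 1777.860 = 61.88 °C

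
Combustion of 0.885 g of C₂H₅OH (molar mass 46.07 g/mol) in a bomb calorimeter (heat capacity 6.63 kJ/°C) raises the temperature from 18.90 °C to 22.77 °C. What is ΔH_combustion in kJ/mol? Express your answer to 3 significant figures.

ΔH = -1340 kJ/mol

ΔT = 22.77 − 18.90 = 3.87 °C
q_cal = C_cal × ΔT = 6.63 × 3.87 = 25.6581 kJ
n = 0.885 / 46.07 = 0.01921 mol
q_rxn = −q_cal = -25.6581 kJ
ΔH = -25.6581 / 0.01921 = -1336 kJ/mol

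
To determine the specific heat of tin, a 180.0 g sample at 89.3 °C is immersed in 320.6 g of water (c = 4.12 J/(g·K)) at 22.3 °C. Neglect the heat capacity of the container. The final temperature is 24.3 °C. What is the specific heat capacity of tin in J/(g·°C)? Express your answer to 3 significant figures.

c = 0.226 J/(g·°C)

q_gained = (320.6 × 4.12) × (24.3 − 22.3) = 2642 J
q_lost = 180.0 × c × (89.3 − 24.3) = 11700 c
Set equal: c = 2642 / 11700 = 0.226 J/(g·°C)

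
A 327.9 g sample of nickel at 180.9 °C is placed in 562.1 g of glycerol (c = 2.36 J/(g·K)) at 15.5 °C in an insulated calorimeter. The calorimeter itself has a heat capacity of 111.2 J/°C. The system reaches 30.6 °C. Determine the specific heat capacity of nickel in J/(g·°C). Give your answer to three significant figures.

q_gained = (562.1 × 2.36 + 111.2) × (30.6 − 15.5) = 21710 J
q_lost = 327.9 × c × (180.9 − 30.6) = 49283.37 c
Set equal: c = 21710 / 49283.37 = 0.441 J/(g·°C)

c = 0.441 J/(g·°C)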